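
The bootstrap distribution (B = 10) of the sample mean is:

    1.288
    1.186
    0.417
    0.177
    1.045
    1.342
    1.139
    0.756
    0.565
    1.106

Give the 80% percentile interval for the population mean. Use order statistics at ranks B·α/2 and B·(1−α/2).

(0.177, 1.288)

Sorted replicates: 0.177, 0.417, 0.565, 0.756, 1.045, 1.106, 1.139, 1.186, 1.288, 1.342
α = 0.20; lower rank = 10 × 0.100 = 1; upper rank = 10 × 0.900 = 9.
The 1st smallest replicate is 0.177; the 9th is 1.288.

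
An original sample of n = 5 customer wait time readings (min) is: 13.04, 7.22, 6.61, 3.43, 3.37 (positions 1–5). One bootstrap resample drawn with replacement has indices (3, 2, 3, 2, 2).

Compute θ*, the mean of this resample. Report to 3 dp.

Resample values: 6.61, 7.22, 6.61, 7.22, 7.22.
Mean = (6.61 + 7.22 + 6.61 + 7.22 + 7.22) / 5 = 34.880 / 5 = 6.976

θ* = 6.976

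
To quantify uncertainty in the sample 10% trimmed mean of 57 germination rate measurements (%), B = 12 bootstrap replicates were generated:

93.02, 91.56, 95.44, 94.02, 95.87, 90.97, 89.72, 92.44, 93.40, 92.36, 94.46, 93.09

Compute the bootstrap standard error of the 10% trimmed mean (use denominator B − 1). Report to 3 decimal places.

Bootstrap SE is the standard deviation of the 12 replicate 10% trimmed means.
Mean of replicates: (93.02 + 91.56 + 95.44 + 94.02 + 95.87 + 90.97 + 89.72 + 92.44 + 93.40 + 92.36 + 94.46 + 93.09) / 12 = 1116.3500 / 12 = 93.0292
Sum of squared deviations: (−0.0092)² + (−1.4692)² + (+2.4108)² + (+0.9908)² + (+2.8408)² + (−2.0592)² + (−3.3092)² + (−0.5892)² + (+0.3708)² + (−0.6692)² + (+1.4308)² + (+0.0608)² = 35.1969
Variance = 35.1969 / 11 = 3.1997
SE* = √3.1997

SE* = 1.789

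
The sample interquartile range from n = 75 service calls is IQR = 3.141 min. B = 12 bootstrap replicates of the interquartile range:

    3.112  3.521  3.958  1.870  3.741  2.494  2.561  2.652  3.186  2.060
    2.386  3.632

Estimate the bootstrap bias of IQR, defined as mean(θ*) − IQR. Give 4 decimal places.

mean(θ*) = (3.112 + 3.521 + 3.958 + 1.870 + 3.741 + 2.494 + 2.561 + 2.652 + 3.186 + 2.060 + 2.386 + 3.632) / 12 = 2.93108
bias = 2.93108 − 3.141

bias = −0.2099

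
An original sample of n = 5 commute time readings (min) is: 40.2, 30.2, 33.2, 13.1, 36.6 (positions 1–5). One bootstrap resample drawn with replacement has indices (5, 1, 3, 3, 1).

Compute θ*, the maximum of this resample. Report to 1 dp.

θ* = 40.2

Resample values: 36.6, 40.2, 33.2, 33.2, 40.2.
Maximum = 40.2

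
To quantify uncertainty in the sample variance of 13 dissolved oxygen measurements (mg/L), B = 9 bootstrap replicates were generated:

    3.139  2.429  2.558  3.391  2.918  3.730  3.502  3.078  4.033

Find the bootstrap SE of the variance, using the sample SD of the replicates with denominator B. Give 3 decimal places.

SE* = 0.495

Bootstrap SE is the standard deviation of the 9 replicate variances.
Mean of replicates: (3.139 + 2.429 + 2.558 + 3.391 + 2.918 + 3.730 + 3.502 + 3.078 + 4.033) / 9 = 28.7780 / 9 = 3.1976
Sum of squared deviations: (−0.0586)² + (−0.7686)² + (−0.6396)² + (+0.1934)² + (−0.2796)² + (+0.5324)² + (+0.3044)² + (−0.1196)² + (+0.8354)² = 2.2072
Variance = 2.2072 / 9 = 0.2452
SE* = √0.2452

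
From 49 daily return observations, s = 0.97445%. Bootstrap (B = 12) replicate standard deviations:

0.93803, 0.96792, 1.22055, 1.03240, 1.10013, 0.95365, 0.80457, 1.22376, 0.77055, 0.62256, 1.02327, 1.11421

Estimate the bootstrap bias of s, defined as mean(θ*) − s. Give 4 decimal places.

bias = +0.0065

mean(θ*) = (0.93803 + 0.96792 + 1.22055 + 1.03240 + 1.10013 + 0.95365 + 0.80457 + 1.22376 + 0.77055 + 0.62256 + 1.02327 + 1.11421) / 12 = 0.98097
bias = 0.98097 − 0.97445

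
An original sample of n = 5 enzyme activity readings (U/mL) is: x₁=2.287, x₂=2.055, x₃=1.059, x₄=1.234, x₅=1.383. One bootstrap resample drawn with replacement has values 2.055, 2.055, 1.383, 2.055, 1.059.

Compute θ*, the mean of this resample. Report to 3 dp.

θ* = 1.721

Mean = (2.055 + 2.055 + 1.383 + 2.055 + 1.059) / 5 = 8.6070 / 5 = 1.721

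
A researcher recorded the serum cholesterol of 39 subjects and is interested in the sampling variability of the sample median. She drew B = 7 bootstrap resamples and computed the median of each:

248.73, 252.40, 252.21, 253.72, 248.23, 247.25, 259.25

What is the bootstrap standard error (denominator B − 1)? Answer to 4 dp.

SE* = 4.1331

Bootstrap SE is the standard deviation of the 7 replicate medians.
Mean of replicates: (248.73 + 252.40 + 252.21 + 253.72 + 248.23 + 247.25 + 259.25) / 7 = 1761.79000 / 7 = 251.68429
Sum of squared deviations: (−2.95429)² + (+0.71571)² + (+0.52571)² + (+2.03571)² + (−3.45429)² + (−4.43429)² + (+7.56571)² = 102.49557
Variance = 102.49557 / 6 = 17.08260
SE* = √17.08260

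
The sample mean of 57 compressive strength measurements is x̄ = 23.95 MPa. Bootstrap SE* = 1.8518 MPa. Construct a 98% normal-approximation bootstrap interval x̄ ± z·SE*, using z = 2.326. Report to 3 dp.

(19.643, 28.257)

Margin = 2.326 × 1.8518 = 4.3073
Interval: 23.95 ± 4.3073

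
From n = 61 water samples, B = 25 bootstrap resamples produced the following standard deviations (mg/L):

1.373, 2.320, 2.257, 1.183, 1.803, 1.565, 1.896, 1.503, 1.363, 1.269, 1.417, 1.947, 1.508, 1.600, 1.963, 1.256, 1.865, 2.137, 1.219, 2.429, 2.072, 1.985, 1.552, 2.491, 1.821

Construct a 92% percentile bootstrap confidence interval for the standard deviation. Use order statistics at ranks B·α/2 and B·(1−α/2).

(1.183, 2.429)

Sorted replicates: 1.183, 1.219, 1.256, 1.269, 1.363, 1.373, 1.417, 1.503, 1.508, 1.552, 1.565, 1.600, 1.803, 1.821, 1.865, 1.896, 1.947, 1.963, 1.985, 2.072, 2.137, 2.257, 2.320, 2.429, 2.491
α = 0.08; lower rank = 25 × 0.040 = 1; upper rank = 25 × 0.960 = 24.
The 1st smallest replicate is 1.183; the 24th is 2.429.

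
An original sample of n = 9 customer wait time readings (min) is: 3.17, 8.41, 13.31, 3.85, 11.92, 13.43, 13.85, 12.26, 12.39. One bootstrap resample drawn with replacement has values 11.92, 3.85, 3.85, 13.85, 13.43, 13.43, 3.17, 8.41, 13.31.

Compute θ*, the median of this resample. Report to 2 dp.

Sorted: 3.17, 3.85, 3.85, 8.41, 11.92, 13.31, 13.43, 13.43, 13.85
Median = middle value = 11.92

θ* = 11.92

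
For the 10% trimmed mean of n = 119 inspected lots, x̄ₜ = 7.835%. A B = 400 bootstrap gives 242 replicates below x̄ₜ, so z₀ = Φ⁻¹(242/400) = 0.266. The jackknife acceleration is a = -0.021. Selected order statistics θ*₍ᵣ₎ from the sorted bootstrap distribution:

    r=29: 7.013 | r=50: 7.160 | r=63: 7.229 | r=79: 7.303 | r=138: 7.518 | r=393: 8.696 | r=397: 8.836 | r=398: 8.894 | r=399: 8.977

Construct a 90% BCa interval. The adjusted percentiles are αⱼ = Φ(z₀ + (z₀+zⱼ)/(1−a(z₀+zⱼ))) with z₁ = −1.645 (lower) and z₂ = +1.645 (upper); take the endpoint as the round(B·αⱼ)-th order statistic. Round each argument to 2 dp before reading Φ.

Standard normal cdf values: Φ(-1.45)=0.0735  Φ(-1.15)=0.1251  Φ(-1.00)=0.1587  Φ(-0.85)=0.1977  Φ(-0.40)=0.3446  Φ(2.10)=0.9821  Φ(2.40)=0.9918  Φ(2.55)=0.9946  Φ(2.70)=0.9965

(7.160, 8.696)

Lower: z₀ + z₁ = 0.266 + (-1.645) = -1.379; 1 − a(z₀+z₁) = 1 − (-0.021)(-1.379) = 0.9710; argument = 0.266 + (-1.379)/0.9710 = -1.1541 → -1.15.
α₁ = Φ(-1.15) = 0.1251; rank = round(400 × 0.1251) = 50; θ*₍50₎ = 7.160.
Upper: z₀ + z₂ = 1.911; 1 − a(z₀+z₂) = 1.0401; argument = 2.1033 → 2.10; α₂ = 0.9821; rank = 393; θ*₍393₎ = 8.696.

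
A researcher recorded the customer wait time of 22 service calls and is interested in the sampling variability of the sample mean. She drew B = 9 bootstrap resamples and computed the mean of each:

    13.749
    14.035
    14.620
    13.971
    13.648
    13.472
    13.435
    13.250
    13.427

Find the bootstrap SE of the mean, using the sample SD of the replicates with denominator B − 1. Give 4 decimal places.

SE* = 0.4222

Bootstrap SE is the standard deviation of the 9 replicate means.
Mean of replicates: (13.749 + 14.035 + 14.620 + 13.971 + 13.648 + 13.472 + 13.435 + 13.250 + 13.427) / 9 = 123.60700 / 9 = 13.73411
Sum of squared deviations: (+0.01489)² + (+0.30089)² + (+0.88589)² + (+0.23689)² + (−0.08611)² + (−0.26211)² + (−0.29911)² + (−0.48411)² + (−0.30711)² = 1.42594
Variance = 1.42594 / 8 = 0.17824
SE* = √0.17824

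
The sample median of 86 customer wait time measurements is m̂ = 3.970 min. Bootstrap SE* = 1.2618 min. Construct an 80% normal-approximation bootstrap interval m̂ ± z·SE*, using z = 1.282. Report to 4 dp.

(2.3524, 5.5876)

Margin = 1.282 × 1.2618 = 1.61763
Interval: 3.970 ± 1.61763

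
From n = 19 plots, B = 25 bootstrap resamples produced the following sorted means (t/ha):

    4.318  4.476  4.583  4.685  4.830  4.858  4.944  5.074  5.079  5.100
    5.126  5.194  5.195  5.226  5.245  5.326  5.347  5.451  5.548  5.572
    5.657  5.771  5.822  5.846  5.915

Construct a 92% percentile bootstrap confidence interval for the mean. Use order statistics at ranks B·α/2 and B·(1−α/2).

(4.318, 5.846)

α = 0.08; lower rank = 25 × 0.040 = 1; upper rank = 25 × 0.960 = 24.
The 1st smallest replicate is 4.318; the 24th is 5.846.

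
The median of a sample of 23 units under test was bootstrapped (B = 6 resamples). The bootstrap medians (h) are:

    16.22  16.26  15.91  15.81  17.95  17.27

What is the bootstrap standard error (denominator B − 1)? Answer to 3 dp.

SE* = 0.852

Bootstrap SE is the standard deviation of the 6 replicate medians.
Mean of replicates: (16.22 + 16.26 + 15.91 + 15.81 + 17.95 + 17.27) / 6 = 99.4200 / 6 = 16.5700
Sum of squared deviations: (−0.3500)² + (−0.3100)² + (−0.6600)² + (−0.7600)² + (+1.3800)² + (+0.7000)² = 3.6262
Variance = 3.6262 / 5 = 0.7252
SE* = √0.7252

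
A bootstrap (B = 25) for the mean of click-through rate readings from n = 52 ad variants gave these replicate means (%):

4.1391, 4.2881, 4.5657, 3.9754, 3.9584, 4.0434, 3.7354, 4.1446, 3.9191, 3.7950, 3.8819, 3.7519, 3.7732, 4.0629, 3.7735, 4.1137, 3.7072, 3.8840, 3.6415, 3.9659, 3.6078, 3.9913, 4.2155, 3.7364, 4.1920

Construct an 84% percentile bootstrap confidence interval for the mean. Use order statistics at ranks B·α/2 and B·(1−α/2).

Sorted replicates: 3.6078, 3.6415, 3.7072, 3.7354, 3.7364, 3.7519, 3.7732, 3.7735, 3.7950, 3.8819, 3.8840, 3.9191, 3.9584, 3.9659, 3.9754, 3.9913, 4.0434, 4.0629, 4.1137, 4.1391, 4.1446, 4.1920, 4.2155, 4.2881, 4.5657
α = 0.16; lower rank = 25 × 0.080 = 2; upper rank = 25 × 0.920 = 23.
The 2nd smallest replicate is 3.6415; the 23rd is 4.2155.

(3.6415, 4.2155)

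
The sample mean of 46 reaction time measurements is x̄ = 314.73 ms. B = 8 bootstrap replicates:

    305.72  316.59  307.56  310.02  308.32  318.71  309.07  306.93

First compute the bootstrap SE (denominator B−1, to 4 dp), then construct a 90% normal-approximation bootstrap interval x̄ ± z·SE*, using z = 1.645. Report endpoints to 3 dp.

Mean of replicates = 310.3650; sum of squared deviations = 155.6110; SE* = √(155.6110/7) = 4.7149
Margin = 1.645 × 4.7149 = 7.7560
Interval: 314.73 ± 7.7560

(306.974, 322.486)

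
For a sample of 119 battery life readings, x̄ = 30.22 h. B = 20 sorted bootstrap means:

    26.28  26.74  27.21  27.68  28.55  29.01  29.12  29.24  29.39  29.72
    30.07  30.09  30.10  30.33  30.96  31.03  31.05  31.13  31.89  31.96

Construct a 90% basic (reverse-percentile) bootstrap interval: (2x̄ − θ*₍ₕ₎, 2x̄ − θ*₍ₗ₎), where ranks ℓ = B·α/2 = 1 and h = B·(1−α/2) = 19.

(28.55, 34.16)

Percentile endpoints at ranks 1 and 19: θ*₍1₎ = 26.28, θ*₍19₎ = 31.89.
Basic interval reflects these around x̄:
  lower = 2 × 30.22 − 31.89 = 28.55
  upper = 2 × 30.22 − 26.28 = 34.16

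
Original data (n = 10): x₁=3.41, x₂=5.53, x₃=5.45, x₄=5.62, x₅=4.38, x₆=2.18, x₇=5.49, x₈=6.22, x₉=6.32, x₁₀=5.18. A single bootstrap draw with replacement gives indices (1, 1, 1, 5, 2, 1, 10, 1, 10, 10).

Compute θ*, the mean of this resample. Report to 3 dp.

Resample values: 3.41, 3.41, 3.41, 4.38, 5.53, 3.41, 5.18, 3.41, 5.18, 5.18.
Mean = (3.41 + 3.41 + 3.41 + 4.38 + 5.53 + 3.41 + 5.18 + 3.41 + 5.18 + 5.18) / 10 = 42.500 / 10 = 4.250

θ* = 4.250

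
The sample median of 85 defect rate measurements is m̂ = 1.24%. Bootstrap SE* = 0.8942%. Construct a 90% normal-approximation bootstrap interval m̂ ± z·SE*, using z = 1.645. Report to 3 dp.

(-0.231, 2.711)

Margin = 1.645 × 0.8942 = 1.4710
Interval: 1.24 ± 1.4710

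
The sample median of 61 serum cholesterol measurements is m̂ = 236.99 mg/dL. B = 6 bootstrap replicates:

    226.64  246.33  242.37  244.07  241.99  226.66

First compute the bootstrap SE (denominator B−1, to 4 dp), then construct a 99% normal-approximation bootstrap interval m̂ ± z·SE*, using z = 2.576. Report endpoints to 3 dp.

Mean of replicates = 238.0100; sum of squared deviations = 398.8954; SE* = √(398.8954/5) = 8.9319
Margin = 2.576 × 8.9319 = 23.0086
Interval: 236.99 ± 23.0086

(213.981, 259.999)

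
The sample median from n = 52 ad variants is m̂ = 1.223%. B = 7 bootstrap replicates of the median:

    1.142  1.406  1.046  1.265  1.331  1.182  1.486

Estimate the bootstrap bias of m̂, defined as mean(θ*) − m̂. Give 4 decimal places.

bias = +0.0424

mean(θ*) = (1.142 + 1.406 + 1.046 + 1.265 + 1.331 + 1.182 + 1.486) / 7 = 1.26543
bias = 1.26543 − 1.223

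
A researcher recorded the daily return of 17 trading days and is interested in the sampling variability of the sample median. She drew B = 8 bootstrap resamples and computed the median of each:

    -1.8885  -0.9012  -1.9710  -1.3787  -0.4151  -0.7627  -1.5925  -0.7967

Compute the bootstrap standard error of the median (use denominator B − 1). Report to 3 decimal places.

Bootstrap SE is the standard deviation of the 8 replicate medians.
Mean of replicates: ((-1.8885) + (-0.9012) + (-1.9710) + (-1.3787) + (-0.4151) + (-0.7627) + (-1.5925) + (-0.7967)) / 8 = -9.70640 / 8 = -1.21330
Sum of squared deviations: (−0.67520)² + (+0.31210)² + (−0.75770)² + (−0.16540)² + (+0.79820)² + (+0.45060)² + (−0.37920)² + (+0.41660)² = 2.31228
Variance = 2.31228 / 7 = 0.33033
SE* = √0.33033

SE* = 0.575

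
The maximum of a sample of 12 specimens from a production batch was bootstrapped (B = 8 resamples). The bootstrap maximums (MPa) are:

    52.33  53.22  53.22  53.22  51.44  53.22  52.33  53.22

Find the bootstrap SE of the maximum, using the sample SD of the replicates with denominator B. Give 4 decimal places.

Bootstrap SE is the standard deviation of the 8 replicate maximums.
Mean of replicates: (52.33 + 53.22 + 53.22 + 53.22 + 51.44 + 53.22 + 52.33 + 53.22) / 8 = 422.20000 / 8 = 52.77500
Sum of squared deviations: (−0.44500)² + (+0.44500)² + (+0.44500)² + (+0.44500)² + (−1.33500)² + (+0.44500)² + (−0.44500)² + (+0.44500)² = 3.16840
Variance = 3.16840 / 8 = 0.39605
SE* = √0.39605

SE* = 0.6293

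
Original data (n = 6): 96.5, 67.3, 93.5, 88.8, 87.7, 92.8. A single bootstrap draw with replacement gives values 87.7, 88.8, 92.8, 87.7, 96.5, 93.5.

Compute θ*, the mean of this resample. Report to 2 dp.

Mean = (87.7 + 88.8 + 92.8 + 87.7 + 96.5 + 93.5) / 6 = 547.00 / 6 = 91.17

θ* = 91.17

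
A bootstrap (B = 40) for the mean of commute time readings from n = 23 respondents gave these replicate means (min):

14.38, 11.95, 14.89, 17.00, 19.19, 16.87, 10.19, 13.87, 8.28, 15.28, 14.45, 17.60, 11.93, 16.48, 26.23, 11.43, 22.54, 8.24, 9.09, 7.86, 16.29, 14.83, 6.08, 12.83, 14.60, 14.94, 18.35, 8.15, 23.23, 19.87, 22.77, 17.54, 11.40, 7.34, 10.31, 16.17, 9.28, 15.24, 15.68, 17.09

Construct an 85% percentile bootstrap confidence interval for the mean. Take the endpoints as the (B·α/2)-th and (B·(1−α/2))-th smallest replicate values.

(7.86, 22.54)

Sorted replicates: 6.08, 7.34, 7.86, 8.15, 8.24, 8.28, 9.09, 9.28, 10.19, 10.31, 11.40, 11.43, 11.93, 11.95, 12.83, 13.87, 14.38, 14.45, 14.60, 14.83, 14.89, 14.94, 15.24, 15.28, 15.68, 16.17, 16.29, 16.48, 16.87, 17.00, 17.09, 17.54, 17.60, 18.35, 19.19, 19.87, 22.54, 22.77, 23.23, 26.23
α = 0.15; lower rank = 40 × 0.075 = 3; upper rank = 40 × 0.925 = 37.
The 3rd smallest replicate is 7.86; the 37th is 22.54.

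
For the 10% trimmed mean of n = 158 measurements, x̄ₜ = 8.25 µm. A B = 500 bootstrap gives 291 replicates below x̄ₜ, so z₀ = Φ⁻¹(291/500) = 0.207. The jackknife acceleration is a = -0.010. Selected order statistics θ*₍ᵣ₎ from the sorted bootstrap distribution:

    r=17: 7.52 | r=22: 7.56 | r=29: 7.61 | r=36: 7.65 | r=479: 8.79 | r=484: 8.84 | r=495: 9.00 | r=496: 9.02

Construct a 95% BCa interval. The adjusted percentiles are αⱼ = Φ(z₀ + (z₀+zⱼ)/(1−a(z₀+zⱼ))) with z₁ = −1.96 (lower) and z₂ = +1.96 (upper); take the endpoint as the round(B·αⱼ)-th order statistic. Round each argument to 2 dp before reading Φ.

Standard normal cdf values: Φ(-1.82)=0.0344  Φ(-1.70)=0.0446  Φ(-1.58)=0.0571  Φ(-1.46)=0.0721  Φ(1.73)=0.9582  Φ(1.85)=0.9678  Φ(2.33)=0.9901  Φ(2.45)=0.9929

Lower: z₀ + z₁ = 0.207 + (-1.960) = -1.753; 1 − a(z₀+z₁) = 1 − (-0.010)(-1.753) = 0.9825; argument = 0.207 + (-1.753)/0.9825 = -1.5773 → -1.58.
α₁ = Φ(-1.58) = 0.0571; rank = round(500 × 0.0571) = 29; θ*₍29₎ = 7.61.
Upper: z₀ + z₂ = 2.167; 1 − a(z₀+z₂) = 1.0217; argument = 2.3280 → 2.33; α₂ = 0.9901; rank = 495; θ*₍495₎ = 9.00.

(7.61, 9.00)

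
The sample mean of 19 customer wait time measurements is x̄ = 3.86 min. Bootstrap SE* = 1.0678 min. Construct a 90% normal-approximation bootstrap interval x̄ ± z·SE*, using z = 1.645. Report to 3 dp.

(2.103, 5.617)

Margin = 1.645 × 1.0678 = 1.7565
Interval: 3.86 ± 1.7565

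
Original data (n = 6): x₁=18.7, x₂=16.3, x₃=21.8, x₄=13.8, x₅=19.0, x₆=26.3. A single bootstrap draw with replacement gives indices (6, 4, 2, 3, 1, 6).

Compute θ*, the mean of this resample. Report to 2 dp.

Resample values: 26.3, 13.8, 16.3, 21.8, 18.7, 26.3.
Mean = (26.3 + 13.8 + 16.3 + 21.8 + 18.7 + 26.3) / 6 = 123.20 / 6 = 20.53

θ* = 20.53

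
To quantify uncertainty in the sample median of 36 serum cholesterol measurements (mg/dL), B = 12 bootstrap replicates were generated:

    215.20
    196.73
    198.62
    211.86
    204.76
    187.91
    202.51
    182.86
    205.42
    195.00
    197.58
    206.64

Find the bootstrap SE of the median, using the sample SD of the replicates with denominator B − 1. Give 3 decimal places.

SE* = 9.319

Bootstrap SE is the standard deviation of the 12 replicate medians.
Mean of replicates: (215.20 + 196.73 + 198.62 + 211.86 + 204.76 + 187.91 + 202.51 + 182.86 + 205.42 + 195.00 + 197.58 + 206.64) / 12 = 2405.0900 / 12 = 200.4242
Sum of squared deviations: (+14.7758)² + (−3.6942)² + (−1.8042)² + (+11.4358)² + (+4.3358)² + (−12.5142)² + (+2.0858)² + (−17.5642)² + (+4.9958)² + (−5.4242)² + (−2.8442)² + (+6.2158)² = 955.3657
Variance = 955.3657 / 11 = 86.8514
SE* = √86.8514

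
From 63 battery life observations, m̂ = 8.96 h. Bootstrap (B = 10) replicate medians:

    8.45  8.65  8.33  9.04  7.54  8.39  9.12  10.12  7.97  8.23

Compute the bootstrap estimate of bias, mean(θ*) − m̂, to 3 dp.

bias = −0.376

mean(θ*) = (8.45 + 8.65 + 8.33 + 9.04 + 7.54 + 8.39 + 9.12 + 10.12 + 7.97 + 8.23) / 10 = 8.5840
bias = 8.5840 − 8.96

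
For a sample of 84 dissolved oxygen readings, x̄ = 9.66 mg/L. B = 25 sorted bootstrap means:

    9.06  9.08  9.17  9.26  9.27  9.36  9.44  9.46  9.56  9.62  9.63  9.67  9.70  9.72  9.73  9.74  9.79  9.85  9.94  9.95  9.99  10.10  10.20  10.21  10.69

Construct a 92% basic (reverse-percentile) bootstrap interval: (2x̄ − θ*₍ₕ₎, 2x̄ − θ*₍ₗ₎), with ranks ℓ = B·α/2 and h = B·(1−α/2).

Percentile endpoints at ranks 1 and 24: θ*₍1₎ = 9.06, θ*₍24₎ = 10.21.
Basic interval reflects these around x̄:
  lower = 2 × 9.66 − 10.21 = 9.11
  upper = 2 × 9.66 − 9.06 = 10.26

(9.11, 10.26)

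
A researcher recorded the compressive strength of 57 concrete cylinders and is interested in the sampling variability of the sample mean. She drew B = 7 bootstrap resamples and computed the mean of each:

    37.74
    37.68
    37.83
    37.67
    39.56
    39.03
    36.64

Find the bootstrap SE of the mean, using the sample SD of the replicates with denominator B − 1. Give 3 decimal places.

SE* = 0.970

Bootstrap SE is the standard deviation of the 7 replicate means.
Mean of replicates: (37.74 + 37.68 + 37.83 + 37.67 + 39.56 + 39.03 + 36.64) / 7 = 266.1500 / 7 = 38.0214
Sum of squared deviations: (−0.2814)² + (−0.3414)² + (−0.1914)² + (−0.3514)² + (+1.5386)² + (+1.0086)² + (−1.3814)² = 5.6487
Variance = 5.6487 / 6 = 0.9414
SE* = √0.9414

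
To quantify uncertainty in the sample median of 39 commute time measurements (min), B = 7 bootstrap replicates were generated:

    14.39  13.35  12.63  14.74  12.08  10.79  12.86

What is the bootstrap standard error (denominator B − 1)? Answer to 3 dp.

SE* = 1.352

Bootstrap SE is the standard deviation of the 7 replicate medians.
Mean of replicates: (14.39 + 13.35 + 12.63 + 14.74 + 12.08 + 10.79 + 12.86) / 7 = 90.8400 / 7 = 12.9771
Sum of squared deviations: (+1.4129)² + (+0.3729)² + (−0.3471)² + (+1.7629)² + (−0.8971)² + (−2.1871)² + (−0.1171)² = 10.9655
Variance = 10.9655 / 6 = 1.8276
SE* = √1.8276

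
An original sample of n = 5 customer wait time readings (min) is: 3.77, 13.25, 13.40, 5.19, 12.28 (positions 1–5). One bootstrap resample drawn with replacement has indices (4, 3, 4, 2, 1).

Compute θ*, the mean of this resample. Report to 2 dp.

θ* = 8.16

Resample values: 5.19, 13.40, 5.19, 13.25, 3.77.
Mean = (5.19 + 13.40 + 5.19 + 13.25 + 3.77) / 5 = 40.800 / 5 = 8.16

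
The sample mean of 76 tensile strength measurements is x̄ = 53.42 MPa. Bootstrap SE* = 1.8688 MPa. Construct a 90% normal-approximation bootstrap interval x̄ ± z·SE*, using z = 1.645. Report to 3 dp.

(50.346, 56.494)

Margin = 1.645 × 1.8688 = 3.0742
Interval: 53.42 ± 3.0742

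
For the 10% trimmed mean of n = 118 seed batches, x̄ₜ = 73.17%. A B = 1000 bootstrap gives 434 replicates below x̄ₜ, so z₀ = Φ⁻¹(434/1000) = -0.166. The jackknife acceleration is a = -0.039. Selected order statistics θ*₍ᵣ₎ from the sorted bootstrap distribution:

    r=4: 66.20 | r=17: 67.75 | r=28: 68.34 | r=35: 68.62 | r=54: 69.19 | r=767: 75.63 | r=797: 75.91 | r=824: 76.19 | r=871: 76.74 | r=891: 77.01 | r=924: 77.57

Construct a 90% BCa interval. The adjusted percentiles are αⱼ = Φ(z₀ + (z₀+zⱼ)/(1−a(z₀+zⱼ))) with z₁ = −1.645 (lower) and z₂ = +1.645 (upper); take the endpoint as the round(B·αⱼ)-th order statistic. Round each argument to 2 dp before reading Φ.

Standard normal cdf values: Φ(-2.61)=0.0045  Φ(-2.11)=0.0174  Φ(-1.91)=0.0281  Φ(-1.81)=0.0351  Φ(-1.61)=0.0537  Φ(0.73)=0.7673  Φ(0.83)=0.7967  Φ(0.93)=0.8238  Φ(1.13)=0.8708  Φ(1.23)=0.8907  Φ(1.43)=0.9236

(67.75, 77.01)

Lower: z₀ + z₁ = -0.166 + (-1.645) = -1.811; 1 − a(z₀+z₁) = 1 − (-0.039)(-1.811) = 0.9294; argument = -0.166 + (-1.811)/0.9294 = -2.1146 → -2.11.
α₁ = Φ(-2.11) = 0.0174; rank = round(1000 × 0.0174) = 17; θ*₍17₎ = 67.75.
Upper: z₀ + z₂ = 1.479; 1 − a(z₀+z₂) = 1.0577; argument = 1.2323 → 1.23; α₂ = 0.8907; rank = 891; θ*₍891₎ = 77.01.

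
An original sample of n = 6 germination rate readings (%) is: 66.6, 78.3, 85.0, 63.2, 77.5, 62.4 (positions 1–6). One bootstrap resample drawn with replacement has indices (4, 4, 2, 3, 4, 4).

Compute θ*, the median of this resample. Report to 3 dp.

Resample values: 63.2, 63.2, 78.3, 85.0, 63.2, 63.2.
Sorted: 63.2, 63.2, 63.2, 63.2, 78.3, 85.0
Median = average of the two middle values = 63.200

θ* = 63.200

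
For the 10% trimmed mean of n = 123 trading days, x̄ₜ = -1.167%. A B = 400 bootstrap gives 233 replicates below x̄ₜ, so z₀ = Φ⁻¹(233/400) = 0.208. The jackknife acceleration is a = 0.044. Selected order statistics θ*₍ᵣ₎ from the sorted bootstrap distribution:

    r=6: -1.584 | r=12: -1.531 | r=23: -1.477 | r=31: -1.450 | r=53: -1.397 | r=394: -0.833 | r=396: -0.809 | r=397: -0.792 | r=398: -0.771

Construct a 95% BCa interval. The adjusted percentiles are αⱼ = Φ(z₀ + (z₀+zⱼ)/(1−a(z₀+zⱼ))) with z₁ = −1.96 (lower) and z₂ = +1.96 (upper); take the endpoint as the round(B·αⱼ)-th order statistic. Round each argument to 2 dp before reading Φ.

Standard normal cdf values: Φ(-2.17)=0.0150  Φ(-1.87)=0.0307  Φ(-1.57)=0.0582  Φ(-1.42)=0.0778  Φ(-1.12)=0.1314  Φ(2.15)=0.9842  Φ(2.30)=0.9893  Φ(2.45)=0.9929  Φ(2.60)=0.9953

Lower: z₀ + z₁ = 0.208 + (-1.960) = -1.752; 1 − a(z₀+z₁) = 1 − (0.044)(-1.752) = 1.0771; argument = 0.208 + (-1.752)/1.0771 = -1.4186 → -1.42.
α₁ = Φ(-1.42) = 0.0778; rank = round(400 × 0.0778) = 31; θ*₍31₎ = -1.450.
Upper: z₀ + z₂ = 2.168; 1 − a(z₀+z₂) = 0.9046; argument = 2.6046 → 2.60; α₂ = 0.9953; rank = 398; θ*₍398₎ = -0.771.

(-1.450, -0.771)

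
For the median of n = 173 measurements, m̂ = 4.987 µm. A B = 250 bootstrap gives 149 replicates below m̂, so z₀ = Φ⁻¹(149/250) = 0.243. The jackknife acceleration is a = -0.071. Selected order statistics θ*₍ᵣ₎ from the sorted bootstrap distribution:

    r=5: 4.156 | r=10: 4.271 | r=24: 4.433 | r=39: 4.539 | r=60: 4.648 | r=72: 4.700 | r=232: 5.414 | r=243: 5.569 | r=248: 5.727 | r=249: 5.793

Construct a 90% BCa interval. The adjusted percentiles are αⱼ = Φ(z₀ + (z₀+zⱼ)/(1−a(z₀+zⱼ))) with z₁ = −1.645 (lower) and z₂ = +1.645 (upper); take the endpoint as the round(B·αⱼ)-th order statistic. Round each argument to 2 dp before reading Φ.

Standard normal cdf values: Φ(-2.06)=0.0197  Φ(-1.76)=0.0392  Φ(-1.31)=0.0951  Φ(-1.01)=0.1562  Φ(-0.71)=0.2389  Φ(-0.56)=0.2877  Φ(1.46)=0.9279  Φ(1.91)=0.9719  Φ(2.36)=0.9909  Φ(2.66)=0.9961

Lower: z₀ + z₁ = 0.243 + (-1.645) = -1.402; 1 − a(z₀+z₁) = 1 − (-0.071)(-1.402) = 0.9005; argument = 0.243 + (-1.402)/0.9005 = -1.3140 → -1.31.
α₁ = Φ(-1.31) = 0.0951; rank = round(250 × 0.0951) = 24; θ*₍24₎ = 4.433.
Upper: z₀ + z₂ = 1.888; 1 − a(z₀+z₂) = 1.1340; argument = 1.9078 → 1.91; α₂ = 0.9719; rank = 243; θ*₍243₎ = 5.569.

(4.433, 5.569)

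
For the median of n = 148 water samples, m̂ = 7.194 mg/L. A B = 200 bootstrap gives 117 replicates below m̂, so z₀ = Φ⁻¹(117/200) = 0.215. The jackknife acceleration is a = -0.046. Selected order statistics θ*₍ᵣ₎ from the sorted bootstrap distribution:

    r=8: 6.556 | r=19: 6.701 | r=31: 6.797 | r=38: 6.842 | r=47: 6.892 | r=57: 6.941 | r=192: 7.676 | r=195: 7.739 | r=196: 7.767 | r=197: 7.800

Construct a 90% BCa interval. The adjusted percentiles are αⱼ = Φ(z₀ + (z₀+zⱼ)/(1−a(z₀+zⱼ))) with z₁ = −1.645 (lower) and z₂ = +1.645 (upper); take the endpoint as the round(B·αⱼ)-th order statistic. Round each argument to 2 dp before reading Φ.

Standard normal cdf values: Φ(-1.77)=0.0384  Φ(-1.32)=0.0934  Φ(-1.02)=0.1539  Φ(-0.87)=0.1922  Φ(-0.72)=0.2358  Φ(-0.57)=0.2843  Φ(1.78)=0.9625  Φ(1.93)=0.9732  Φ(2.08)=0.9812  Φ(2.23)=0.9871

Lower: z₀ + z₁ = 0.215 + (-1.645) = -1.430; 1 − a(z₀+z₁) = 1 − (-0.046)(-1.430) = 0.9342; argument = 0.215 + (-1.430)/0.9342 = -1.3157 → -1.32.
α₁ = Φ(-1.32) = 0.0934; rank = round(200 × 0.0934) = 19; θ*₍19₎ = 6.701.
Upper: z₀ + z₂ = 1.860; 1 − a(z₀+z₂) = 1.0856; argument = 1.9284 → 1.93; α₂ = 0.9732; rank = 195; θ*₍195₎ = 7.739.

(6.701, 7.739)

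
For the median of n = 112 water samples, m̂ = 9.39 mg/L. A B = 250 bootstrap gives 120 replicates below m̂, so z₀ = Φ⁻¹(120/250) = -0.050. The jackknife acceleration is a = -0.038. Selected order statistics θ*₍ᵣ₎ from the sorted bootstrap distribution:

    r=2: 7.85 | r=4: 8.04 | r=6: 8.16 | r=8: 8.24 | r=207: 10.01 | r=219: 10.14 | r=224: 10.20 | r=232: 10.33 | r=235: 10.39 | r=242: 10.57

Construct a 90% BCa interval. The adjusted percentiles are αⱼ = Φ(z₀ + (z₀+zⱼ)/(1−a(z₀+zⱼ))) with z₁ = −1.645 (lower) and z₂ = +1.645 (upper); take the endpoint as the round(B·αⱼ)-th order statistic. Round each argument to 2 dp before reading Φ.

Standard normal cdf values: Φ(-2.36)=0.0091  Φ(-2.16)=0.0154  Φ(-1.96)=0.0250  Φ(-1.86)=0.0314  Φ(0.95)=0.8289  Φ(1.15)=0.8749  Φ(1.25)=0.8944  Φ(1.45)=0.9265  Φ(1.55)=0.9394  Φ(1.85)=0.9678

(8.24, 10.33)

Lower: z₀ + z₁ = -0.050 + (-1.645) = -1.695; 1 − a(z₀+z₁) = 1 − (-0.038)(-1.695) = 0.9356; argument = -0.050 + (-1.695)/0.9356 = -1.8617 → -1.86.
α₁ = Φ(-1.86) = 0.0314; rank = round(250 × 0.0314) = 8; θ*₍8₎ = 8.24.
Upper: z₀ + z₂ = 1.595; 1 − a(z₀+z₂) = 1.0606; argument = 1.4539 → 1.45; α₂ = 0.9265; rank = 232; θ*₍232₎ = 10.33.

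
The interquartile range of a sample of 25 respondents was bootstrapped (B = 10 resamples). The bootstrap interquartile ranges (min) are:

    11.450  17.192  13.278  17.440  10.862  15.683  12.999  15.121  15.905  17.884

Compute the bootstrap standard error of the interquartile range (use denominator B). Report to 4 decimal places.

Bootstrap SE is the standard deviation of the 10 replicate interquartile ranges.
Mean of replicates: (11.450 + 17.192 + 13.278 + 17.440 + 10.862 + 15.683 + 12.999 + 15.121 + 15.905 + 17.884) / 10 = 147.81400 / 10 = 14.78140
Sum of squared deviations: (−3.33140)² + (+2.41060)² + (−1.50340)² + (+2.65860)² + (−3.91940)² + (+0.90160)² + (−1.78240)² + (+0.33960)² + (+1.12360)² + (+3.10260)² = 56.59304
Variance = 56.59304 / 10 = 5.65930
SE* = √5.65930

SE* = 2.3789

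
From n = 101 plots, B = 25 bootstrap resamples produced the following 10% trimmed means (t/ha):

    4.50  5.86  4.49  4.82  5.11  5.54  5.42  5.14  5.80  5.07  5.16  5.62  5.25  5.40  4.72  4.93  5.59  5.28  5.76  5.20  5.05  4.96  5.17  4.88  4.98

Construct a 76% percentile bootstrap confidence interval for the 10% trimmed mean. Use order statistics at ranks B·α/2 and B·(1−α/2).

(4.72, 5.62)

Sorted replicates: 4.49, 4.50, 4.72, 4.82, 4.88, 4.93, 4.96, 4.98, 5.05, 5.07, 5.11, 5.14, 5.16, 5.17, 5.20, 5.25, 5.28, 5.40, 5.42, 5.54, 5.59, 5.62, 5.76, 5.80, 5.86
α = 0.24; lower rank = 25 × 0.120 = 3; upper rank = 25 × 0.880 = 22.
The 3rd smallest replicate is 4.72; the 22nd is 5.62.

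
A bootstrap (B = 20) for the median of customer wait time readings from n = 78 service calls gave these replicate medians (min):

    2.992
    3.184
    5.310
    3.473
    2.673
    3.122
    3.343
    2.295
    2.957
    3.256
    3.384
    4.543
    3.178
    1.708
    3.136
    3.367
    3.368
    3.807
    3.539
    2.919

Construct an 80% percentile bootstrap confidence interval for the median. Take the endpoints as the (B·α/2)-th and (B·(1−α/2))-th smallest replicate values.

(2.295, 3.807)

Sorted replicates: 1.708, 2.295, 2.673, 2.919, 2.957, 2.992, 3.122, 3.136, 3.178, 3.184, 3.256, 3.343, 3.367, 3.368, 3.384, 3.473, 3.539, 3.807, 4.543, 5.310
α = 0.20; lower rank = 20 × 0.100 = 2; upper rank = 20 × 0.900 = 18.
The 2nd smallest replicate is 2.295; the 18th is 3.807.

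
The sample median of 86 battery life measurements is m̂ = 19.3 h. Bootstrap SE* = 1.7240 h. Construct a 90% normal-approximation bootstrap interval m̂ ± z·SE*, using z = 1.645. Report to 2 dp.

Margin = 1.645 × 1.7240 = 2.836
Interval: 19.3 ± 2.836

(16.46, 22.14)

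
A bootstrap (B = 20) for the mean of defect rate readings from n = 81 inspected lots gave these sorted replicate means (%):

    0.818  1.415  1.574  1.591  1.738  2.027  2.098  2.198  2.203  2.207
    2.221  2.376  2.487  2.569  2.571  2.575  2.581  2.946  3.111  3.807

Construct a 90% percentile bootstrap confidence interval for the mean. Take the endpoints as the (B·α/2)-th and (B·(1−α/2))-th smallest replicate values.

(0.818, 3.111)

α = 0.10; lower rank = 20 × 0.050 = 1; upper rank = 20 × 0.950 = 19.
The 1st smallest replicate is 0.818; the 19th is 3.111.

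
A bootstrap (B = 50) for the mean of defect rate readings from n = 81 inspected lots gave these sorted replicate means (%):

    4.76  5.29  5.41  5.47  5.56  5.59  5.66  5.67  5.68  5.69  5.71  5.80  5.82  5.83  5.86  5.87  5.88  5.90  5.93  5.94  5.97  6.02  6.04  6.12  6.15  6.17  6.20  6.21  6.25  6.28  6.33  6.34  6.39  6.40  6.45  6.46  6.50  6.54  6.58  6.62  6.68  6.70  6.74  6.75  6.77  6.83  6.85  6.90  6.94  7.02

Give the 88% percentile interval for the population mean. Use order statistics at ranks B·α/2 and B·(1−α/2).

α = 0.12; lower rank = 50 × 0.060 = 3; upper rank = 50 × 0.940 = 47.
The 3rd smallest replicate is 5.41; the 47th is 6.85.

(5.41, 6.85)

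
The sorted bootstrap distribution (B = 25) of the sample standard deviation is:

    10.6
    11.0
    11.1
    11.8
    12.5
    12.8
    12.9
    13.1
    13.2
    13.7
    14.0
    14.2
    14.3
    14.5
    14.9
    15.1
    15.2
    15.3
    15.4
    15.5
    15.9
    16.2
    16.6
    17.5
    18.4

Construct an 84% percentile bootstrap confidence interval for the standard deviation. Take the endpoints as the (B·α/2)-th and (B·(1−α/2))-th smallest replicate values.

α = 0.16; lower rank = 25 × 0.080 = 2; upper rank = 25 × 0.920 = 23.
The 2nd smallest replicate is 11.0; the 23rd is 16.6.

(11.0, 16.6)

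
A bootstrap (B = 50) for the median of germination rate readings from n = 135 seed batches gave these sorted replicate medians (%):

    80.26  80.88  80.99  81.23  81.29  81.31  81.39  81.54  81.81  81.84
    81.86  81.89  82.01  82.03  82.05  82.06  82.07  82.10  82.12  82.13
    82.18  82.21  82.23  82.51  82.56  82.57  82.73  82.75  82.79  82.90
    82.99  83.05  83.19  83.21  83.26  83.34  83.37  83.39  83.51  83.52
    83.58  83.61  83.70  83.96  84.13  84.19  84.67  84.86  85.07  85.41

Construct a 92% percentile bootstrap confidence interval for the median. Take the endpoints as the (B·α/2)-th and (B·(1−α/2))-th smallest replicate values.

α = 0.08; lower rank = 50 × 0.040 = 2; upper rank = 50 × 0.960 = 48.
The 2nd smallest replicate is 80.88; the 48th is 84.86.

(80.88, 84.86)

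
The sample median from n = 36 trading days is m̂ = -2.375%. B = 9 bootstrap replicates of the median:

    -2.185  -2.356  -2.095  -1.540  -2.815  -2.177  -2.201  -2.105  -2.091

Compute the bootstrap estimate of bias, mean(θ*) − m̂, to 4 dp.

bias = +0.2011

mean(θ*) = ((-2.185) + (-2.356) + (-2.095) + (-1.540) + (-2.815) + (-2.177) + (-2.201) + (-2.105) + (-2.091)) / 9 = -2.17389
bias = -2.17389 − -2.375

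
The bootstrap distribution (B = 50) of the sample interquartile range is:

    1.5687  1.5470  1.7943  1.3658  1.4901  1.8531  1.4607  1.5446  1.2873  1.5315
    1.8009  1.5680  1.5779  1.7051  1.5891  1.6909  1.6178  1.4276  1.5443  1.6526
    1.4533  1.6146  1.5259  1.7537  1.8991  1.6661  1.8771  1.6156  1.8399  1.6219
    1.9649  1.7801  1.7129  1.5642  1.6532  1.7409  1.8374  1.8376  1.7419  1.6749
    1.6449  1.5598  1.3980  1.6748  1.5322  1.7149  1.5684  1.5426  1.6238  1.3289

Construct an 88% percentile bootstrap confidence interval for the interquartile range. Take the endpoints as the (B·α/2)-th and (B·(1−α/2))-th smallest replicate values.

(1.3658, 1.8531)

Sorted replicates: 1.2873, 1.3289, 1.3658, 1.3980, 1.4276, 1.4533, 1.4607, 1.4901, 1.5259, 1.5315, 1.5322, 1.5426, 1.5443, 1.5446, 1.5470, 1.5598, 1.5642, 1.5680, 1.5684, 1.5687, 1.5779, 1.5891, 1.6146, 1.6156, 1.6178, 1.6219, 1.6238, 1.6449, 1.6526, 1.6532, 1.6661, 1.6748, 1.6749, 1.6909, 1.7051, 1.7129, 1.7149, 1.7409, 1.7419, 1.7537, 1.7801, 1.7943, 1.8009, 1.8374, 1.8376, 1.8399, 1.8531, 1.8771, 1.8991, 1.9649
α = 0.12; lower rank = 50 × 0.060 = 3; upper rank = 50 × 0.940 = 47.
The 3rd smallest replicate is 1.3658; the 47th is 1.8531.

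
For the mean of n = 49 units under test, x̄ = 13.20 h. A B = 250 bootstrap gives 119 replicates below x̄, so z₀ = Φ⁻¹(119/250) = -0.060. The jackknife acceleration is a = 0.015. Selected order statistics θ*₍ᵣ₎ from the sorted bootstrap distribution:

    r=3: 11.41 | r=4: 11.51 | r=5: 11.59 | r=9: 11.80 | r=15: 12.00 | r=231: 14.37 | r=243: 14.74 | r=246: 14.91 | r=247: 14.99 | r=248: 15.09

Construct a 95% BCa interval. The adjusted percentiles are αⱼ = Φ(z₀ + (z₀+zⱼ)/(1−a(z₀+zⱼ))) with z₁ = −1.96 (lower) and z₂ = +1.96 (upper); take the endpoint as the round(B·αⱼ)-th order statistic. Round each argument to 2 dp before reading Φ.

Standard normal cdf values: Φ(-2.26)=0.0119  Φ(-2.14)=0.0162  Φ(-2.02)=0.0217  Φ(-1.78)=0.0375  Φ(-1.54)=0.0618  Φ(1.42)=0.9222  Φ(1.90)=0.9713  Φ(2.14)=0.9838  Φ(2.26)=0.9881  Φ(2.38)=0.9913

(11.59, 14.74)

Lower: z₀ + z₁ = -0.060 + (-1.960) = -2.020; 1 − a(z₀+z₁) = 1 − (0.015)(-2.020) = 1.0303; argument = -0.060 + (-2.020)/1.0303 = -2.0206 → -2.02.
α₁ = Φ(-2.02) = 0.0217; rank = round(250 × 0.0217) = 5; θ*₍5₎ = 11.59.
Upper: z₀ + z₂ = 1.900; 1 − a(z₀+z₂) = 0.9715; argument = 1.8957 → 1.90; α₂ = 0.9713; rank = 243; θ*₍243₎ = 14.74.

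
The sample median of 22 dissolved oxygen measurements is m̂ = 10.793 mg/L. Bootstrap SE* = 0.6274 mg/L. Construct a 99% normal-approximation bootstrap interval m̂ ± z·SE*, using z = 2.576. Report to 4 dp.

(9.1768, 12.4092)

Margin = 2.576 × 0.6274 = 1.61618
Interval: 10.793 ± 1.61618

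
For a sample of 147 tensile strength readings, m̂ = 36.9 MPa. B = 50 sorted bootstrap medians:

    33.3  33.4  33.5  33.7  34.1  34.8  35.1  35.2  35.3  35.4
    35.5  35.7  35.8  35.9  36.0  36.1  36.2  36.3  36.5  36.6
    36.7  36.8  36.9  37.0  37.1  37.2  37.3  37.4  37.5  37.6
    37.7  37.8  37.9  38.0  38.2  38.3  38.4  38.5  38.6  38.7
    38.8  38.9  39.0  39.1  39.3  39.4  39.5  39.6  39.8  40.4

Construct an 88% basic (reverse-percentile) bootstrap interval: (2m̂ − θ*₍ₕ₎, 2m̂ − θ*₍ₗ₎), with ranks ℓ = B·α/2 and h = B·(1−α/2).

Percentile endpoints at ranks 3 and 47: θ*₍3₎ = 33.5, θ*₍47₎ = 39.5.
Basic interval reflects these around m̂:
  lower = 2 × 36.9 − 39.5 = 34.3
  upper = 2 × 36.9 − 33.5 = 40.3

(34.3, 40.3)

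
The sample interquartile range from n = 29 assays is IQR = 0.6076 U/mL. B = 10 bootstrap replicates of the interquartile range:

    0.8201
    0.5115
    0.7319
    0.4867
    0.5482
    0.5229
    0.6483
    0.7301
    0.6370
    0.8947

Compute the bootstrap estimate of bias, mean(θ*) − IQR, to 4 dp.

bias = +0.0455

mean(θ*) = (0.8201 + 0.5115 + 0.7319 + 0.4867 + 0.5482 + 0.5229 + 0.6483 + 0.7301 + 0.6370 + 0.8947) / 10 = 0.65314
bias = 0.65314 − 0.6076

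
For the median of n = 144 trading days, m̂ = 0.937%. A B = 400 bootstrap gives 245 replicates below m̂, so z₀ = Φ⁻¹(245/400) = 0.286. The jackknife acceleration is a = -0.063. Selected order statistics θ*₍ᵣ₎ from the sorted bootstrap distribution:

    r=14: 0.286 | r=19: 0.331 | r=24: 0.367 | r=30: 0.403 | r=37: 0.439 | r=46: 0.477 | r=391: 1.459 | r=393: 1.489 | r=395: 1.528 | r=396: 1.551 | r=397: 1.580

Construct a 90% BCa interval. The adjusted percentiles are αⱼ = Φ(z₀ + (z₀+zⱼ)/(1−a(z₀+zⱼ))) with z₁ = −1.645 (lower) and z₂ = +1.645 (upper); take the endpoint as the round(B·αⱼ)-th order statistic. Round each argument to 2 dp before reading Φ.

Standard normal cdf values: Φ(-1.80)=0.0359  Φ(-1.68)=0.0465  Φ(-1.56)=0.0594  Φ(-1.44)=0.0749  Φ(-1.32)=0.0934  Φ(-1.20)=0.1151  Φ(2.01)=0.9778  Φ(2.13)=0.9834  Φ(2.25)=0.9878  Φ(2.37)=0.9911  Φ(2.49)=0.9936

Lower: z₀ + z₁ = 0.286 + (-1.645) = -1.359; 1 − a(z₀+z₁) = 1 − (-0.063)(-1.359) = 0.9144; argument = 0.286 + (-1.359)/0.9144 = -1.2002 → -1.20.
α₁ = Φ(-1.20) = 0.1151; rank = round(400 × 0.1151) = 46; θ*₍46₎ = 0.477.
Upper: z₀ + z₂ = 1.931; 1 − a(z₀+z₂) = 1.1217; argument = 2.0076 → 2.01; α₂ = 0.9778; rank = 391; θ*₍391₎ = 1.459.

(0.477, 1.459)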